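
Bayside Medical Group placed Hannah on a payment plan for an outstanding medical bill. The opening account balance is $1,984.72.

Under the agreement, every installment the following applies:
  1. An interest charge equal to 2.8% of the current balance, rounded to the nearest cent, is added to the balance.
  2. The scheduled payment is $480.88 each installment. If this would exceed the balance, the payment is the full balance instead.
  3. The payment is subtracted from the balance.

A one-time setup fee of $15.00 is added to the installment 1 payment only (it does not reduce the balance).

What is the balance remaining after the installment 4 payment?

Installment 1: opening $1,984.72; interest $55.57 → $2,040.29; payment $480.88 (+ $15.00 fee); balance $1,559.41
Installment 2: opening $1,559.41; interest $43.66 → $1,603.07; payment $480.88; balance $1,122.19
Installment 3: opening $1,122.19; interest $31.42 → $1,153.61; payment $480.88; balance $672.73
Installment 4: opening $672.73; interest $18.84 → $691.57; payment $480.88; balance $210.69

$210.69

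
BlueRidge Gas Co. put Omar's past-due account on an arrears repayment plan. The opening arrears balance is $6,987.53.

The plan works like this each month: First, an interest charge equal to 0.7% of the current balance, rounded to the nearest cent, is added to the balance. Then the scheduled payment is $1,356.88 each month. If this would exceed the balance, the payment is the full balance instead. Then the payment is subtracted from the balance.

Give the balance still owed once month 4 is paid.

Month 1: $6,987.53 +$48.91 interest = $7,036.44; pay $1,356.88 → $5,679.56
Month 2: $5,679.56 +$39.76 interest = $5,719.32; pay $1,356.88 → $4,362.44
Month 3: $4,362.44 +$30.54 interest = $4,392.98; pay $1,356.88 → $3,036.10
Month 4: $3,036.10 +$21.25 interest = $3,057.35; pay $1,356.88 → $1,700.47

$1,700.47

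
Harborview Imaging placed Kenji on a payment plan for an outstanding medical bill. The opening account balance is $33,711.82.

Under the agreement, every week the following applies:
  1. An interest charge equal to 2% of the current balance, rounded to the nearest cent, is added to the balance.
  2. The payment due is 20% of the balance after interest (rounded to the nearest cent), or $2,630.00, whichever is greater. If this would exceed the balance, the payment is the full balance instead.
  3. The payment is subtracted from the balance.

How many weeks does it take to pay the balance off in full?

Week 1: $33,711.82 +$674.24 interest = $34,386.06; pay $6,877.21 → $27,508.85
Week 2: $27,508.85 +$550.18 interest = $28,059.03; pay $5,611.81 → $22,447.22
Week 3: $22,447.22 +$448.94 interest = $22,896.16; pay $4,579.23 → $18,316.93
Week 4: $18,316.93 +$366.34 interest = $18,683.27; pay $3,736.65 → $14,946.62
Week 5: $14,946.62 +$298.93 interest = $15,245.55; pay $3,049.11 → $12,196.44
Week 6: $12,196.44 +$243.93 interest = $12,440.37; pay $2,630.00 → $9,810.37
Week 7: $9,810.37 +$196.21 interest = $10,006.58; pay $2,630.00 → $7,376.58
Week 8: $7,376.58 +$147.53 interest = $7,524.11; pay $2,630.00 → $4,894.11
Week 9: $4,894.11 +$97.88 interest = $4,991.99; pay $2,630.00 → $2,361.99
Week 10: $2,361.99 +$47.24 interest = $2,409.23; pay $2,409.23 → $0.00
Balance reaches $0.00 in week 10.

10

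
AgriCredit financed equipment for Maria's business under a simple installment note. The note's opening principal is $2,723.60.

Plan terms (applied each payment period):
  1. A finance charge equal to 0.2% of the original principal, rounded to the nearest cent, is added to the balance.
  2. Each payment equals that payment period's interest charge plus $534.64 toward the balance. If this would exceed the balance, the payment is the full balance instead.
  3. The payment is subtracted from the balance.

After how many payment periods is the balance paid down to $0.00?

6

# | Opening | Interest | Payment | End bal
1 | $2,723.60 | $5.45 | $540.09 | $2,188.96
2 | $2,188.96 | $5.45 | $540.09 | $1,654.32
3 | $1,654.32 | $5.45 | $540.09 | $1,119.68
4 | $1,119.68 | $5.45 | $540.09 | $585.04
5 | $585.04 | $5.45 | $540.09 | $50.40
6 | $50.40 | $5.45 | $55.85 | $0.00
Balance reaches $0.00 in payment period 6.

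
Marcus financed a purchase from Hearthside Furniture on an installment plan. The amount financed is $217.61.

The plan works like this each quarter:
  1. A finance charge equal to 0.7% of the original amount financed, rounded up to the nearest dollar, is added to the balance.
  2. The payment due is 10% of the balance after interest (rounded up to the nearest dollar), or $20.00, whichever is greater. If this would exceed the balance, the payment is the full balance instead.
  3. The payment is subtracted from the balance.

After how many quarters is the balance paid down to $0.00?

Quarter 1: opening $217.61; interest $2.00 → $219.61; payment $22.00; balance $197.61
Quarter 2: opening $197.61; interest $2.00 → $199.61; payment $20.00; balance $179.61
Quarter 3: opening $179.61; interest $2.00 → $181.61; payment $20.00; balance $161.61
Quarter 4: opening $161.61; interest $2.00 → $163.61; payment $20.00; balance $143.61
Quarter 5: opening $143.61; interest $2.00 → $145.61; payment $20.00; balance $125.61
Quarter 6: opening $125.61; interest $2.00 → $127.61; payment $20.00; balance $107.61
Quarter 7: opening $107.61; interest $2.00 → $109.61; payment $20.00; balance $89.61
Quarter 8: opening $89.61; interest $2.00 → $91.61; payment $20.00; balance $71.61
Quarter 9: opening $71.61; interest $2.00 → $73.61; payment $20.00; balance $53.61
Quarter 10: opening $53.61; interest $2.00 → $55.61; payment $20.00; balance $35.61
Quarter 11: opening $35.61; interest $2.00 → $37.61; payment $20.00; balance $17.61
Quarter 12: opening $17.61; interest $2.00 → $19.61; payment $19.61; balance $0.00
Balance reaches $0.00 in quarter 12.

12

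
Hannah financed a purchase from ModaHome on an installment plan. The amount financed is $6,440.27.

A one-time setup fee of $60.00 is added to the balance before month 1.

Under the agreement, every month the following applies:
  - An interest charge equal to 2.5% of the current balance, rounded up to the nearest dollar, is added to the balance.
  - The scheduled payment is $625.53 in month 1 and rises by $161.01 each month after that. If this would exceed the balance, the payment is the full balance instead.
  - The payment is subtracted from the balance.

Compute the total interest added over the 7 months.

$743.00

# | Opening | Interest | Payment | End bal
1 | $6,500.27 | $163.00 | $625.53 | $6,037.74
2 | $6,037.74 | $151.00 | $786.54 | $5,402.20
3 | $5,402.20 | $136.00 | $947.55 | $4,590.65
4 | $4,590.65 | $115.00 | $1,108.56 | $3,597.09
5 | $3,597.09 | $90.00 | $1,269.57 | $2,417.52
6 | $2,417.52 | $61.00 | $1,430.58 | $1,047.94
7 | $1,047.94 | $27.00 | $1,074.94 | $0.00
Total interest: $163.00 + $151.00 + $136.00 + $115.00 + $90.00 + $61.00 + $27.00 = $743.00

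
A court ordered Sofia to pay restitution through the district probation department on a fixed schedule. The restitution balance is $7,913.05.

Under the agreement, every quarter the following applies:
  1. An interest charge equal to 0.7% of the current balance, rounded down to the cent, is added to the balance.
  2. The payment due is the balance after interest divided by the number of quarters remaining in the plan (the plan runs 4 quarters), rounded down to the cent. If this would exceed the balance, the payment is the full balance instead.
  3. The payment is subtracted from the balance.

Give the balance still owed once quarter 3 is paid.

Quarter 1: opening $7,913.05; interest $55.39 → $7,968.44; payment $1,992.11; balance $5,976.33
Quarter 2: opening $5,976.33; interest $41.83 → $6,018.16; payment $2,006.05; balance $4,012.11
Quarter 3: opening $4,012.11; interest $28.08 → $4,040.19; payment $2,020.09; balance $2,020.10

$2,020.10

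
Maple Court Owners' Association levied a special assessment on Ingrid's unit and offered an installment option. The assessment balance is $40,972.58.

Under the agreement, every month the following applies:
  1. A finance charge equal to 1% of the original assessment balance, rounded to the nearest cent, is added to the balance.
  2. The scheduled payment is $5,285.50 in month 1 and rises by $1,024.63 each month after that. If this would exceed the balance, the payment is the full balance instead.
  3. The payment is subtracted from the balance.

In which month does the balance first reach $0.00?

6

Month 1: $40,972.58 +$409.73 interest = $41,382.31; pay $5,285.50 → $36,096.81
Month 2: $36,096.81 +$409.73 interest = $36,506.54; pay $6,310.13 → $30,196.41
Month 3: $30,196.41 +$409.73 interest = $30,606.14; pay $7,334.76 → $23,271.38
Month 4: $23,271.38 +$409.73 interest = $23,681.11; pay $8,359.39 → $15,321.72
Month 5: $15,321.72 +$409.73 interest = $15,731.45; pay $9,384.02 → $6,347.43
Month 6: $6,347.43 +$409.73 interest = $6,757.16; pay $6,757.16 → $0.00
Balance reaches $0.00 in month 6.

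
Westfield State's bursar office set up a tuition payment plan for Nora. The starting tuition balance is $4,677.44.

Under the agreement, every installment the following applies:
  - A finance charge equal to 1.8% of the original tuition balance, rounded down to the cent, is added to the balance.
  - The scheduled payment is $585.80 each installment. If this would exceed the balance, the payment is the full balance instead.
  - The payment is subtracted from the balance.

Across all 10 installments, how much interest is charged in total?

# | Opening | Interest | Payment | End bal
1 | $4,677.44 | $84.19 | $585.80 | $4,175.83
2 | $4,175.83 | $84.19 | $585.80 | $3,674.22
3 | $3,674.22 | $84.19 | $585.80 | $3,172.61
4 | $3,172.61 | $84.19 | $585.80 | $2,671.00
5 | $2,671.00 | $84.19 | $585.80 | $2,169.39
6 | $2,169.39 | $84.19 | $585.80 | $1,667.78
7 | $1,667.78 | $84.19 | $585.80 | $1,166.17
8 | $1,166.17 | $84.19 | $585.80 | $664.56
9 | $664.56 | $84.19 | $585.80 | $162.95
10 | $162.95 | $84.19 | $247.14 | $0.00
Total interest: $84.19 + $84.19 + $84.19 + $84.19 + $84.19 + $84.19 + $84.19 + $84.19 + $84.19 + $84.19 = $841.90

$841.90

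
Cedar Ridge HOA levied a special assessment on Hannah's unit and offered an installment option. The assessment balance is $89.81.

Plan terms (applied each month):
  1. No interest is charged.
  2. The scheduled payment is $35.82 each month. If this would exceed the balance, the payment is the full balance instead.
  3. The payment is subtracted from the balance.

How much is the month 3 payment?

Month 1: opening $89.81; payment $35.82; balance $53.99
Month 2: opening $53.99; payment $35.82; balance $18.17
Month 3: opening $18.17; payment $18.17; balance $0.00

$18.17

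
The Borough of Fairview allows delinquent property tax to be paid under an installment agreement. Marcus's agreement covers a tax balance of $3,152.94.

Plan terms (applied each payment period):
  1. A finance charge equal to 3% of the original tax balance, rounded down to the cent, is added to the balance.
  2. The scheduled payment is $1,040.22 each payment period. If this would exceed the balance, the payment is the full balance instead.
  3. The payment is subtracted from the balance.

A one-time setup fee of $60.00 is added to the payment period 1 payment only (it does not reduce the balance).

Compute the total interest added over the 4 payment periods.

# | Opening | Interest | Payment | Fee | End bal
1 | $3,152.94 | $94.58 | $1,040.22 | $60.00 | $2,207.30
2 | $2,207.30 | $94.58 | $1,040.22 | — | $1,261.66
3 | $1,261.66 | $94.58 | $1,040.22 | — | $316.02
4 | $316.02 | $94.58 | $410.60 | — | $0.00
Total interest: $94.58 + $94.58 + $94.58 + $94.58 = $378.32

$378.32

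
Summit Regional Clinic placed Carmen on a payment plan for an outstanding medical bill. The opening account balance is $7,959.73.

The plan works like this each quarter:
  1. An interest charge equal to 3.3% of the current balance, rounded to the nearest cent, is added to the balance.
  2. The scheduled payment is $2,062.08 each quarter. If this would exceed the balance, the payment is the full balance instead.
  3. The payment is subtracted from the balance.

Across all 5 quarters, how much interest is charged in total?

Quarter 1: $7,959.73 +$262.67 interest = $8,222.40; pay $2,062.08 → $6,160.32
Quarter 2: $6,160.32 +$203.29 interest = $6,363.61; pay $2,062.08 → $4,301.53
Quarter 3: $4,301.53 +$141.95 interest = $4,443.48; pay $2,062.08 → $2,381.40
Quarter 4: $2,381.40 +$78.59 interest = $2,459.99; pay $2,062.08 → $397.91
Quarter 5: $397.91 +$13.13 interest = $411.04; pay $411.04 → $0.00
Total interest: $262.67 + $203.29 + $141.95 + $78.59 + $13.13 = $699.63

$699.63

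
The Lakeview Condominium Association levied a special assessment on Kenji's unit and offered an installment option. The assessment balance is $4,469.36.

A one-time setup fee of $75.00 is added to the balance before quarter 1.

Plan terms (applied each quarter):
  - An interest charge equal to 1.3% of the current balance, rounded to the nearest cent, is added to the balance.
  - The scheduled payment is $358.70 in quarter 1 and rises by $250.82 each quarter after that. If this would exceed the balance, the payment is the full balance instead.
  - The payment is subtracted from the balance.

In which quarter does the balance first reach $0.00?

6

# | Opening | Interest | Payment | End bal
1 | $4,544.36 | $59.08 | $358.70 | $4,244.74
2 | $4,244.74 | $55.18 | $609.52 | $3,690.40
3 | $3,690.40 | $47.98 | $860.34 | $2,878.04
4 | $2,878.04 | $37.41 | $1,111.16 | $1,804.29
5 | $1,804.29 | $23.46 | $1,361.98 | $465.77
6 | $465.77 | $6.06 | $471.83 | $0.00
Balance reaches $0.00 in quarter 6.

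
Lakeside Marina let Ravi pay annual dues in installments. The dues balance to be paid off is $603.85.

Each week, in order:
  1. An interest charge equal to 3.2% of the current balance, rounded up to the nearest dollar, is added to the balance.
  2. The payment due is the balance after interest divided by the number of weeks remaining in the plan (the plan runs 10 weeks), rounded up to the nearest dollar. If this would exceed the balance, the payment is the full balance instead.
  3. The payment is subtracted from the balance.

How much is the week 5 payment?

Week 1: opening $603.85; interest $20.00 → $623.85; payment $63.00; balance $560.85
Week 2: opening $560.85; interest $18.00 → $578.85; payment $65.00; balance $513.85
Week 3: opening $513.85; interest $17.00 → $530.85; payment $67.00; balance $463.85
Week 4: opening $463.85; interest $15.00 → $478.85; payment $69.00; balance $409.85
Week 5: opening $409.85; interest $14.00 → $423.85; payment $71.00; balance $352.85

$71.00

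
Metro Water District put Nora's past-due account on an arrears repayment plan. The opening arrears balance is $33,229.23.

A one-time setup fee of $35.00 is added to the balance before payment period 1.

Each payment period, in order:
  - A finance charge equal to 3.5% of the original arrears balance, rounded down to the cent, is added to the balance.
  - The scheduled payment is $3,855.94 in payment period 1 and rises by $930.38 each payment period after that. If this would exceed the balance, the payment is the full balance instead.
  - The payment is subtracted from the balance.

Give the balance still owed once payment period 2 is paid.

$26,948.01

Payment period 1: $33,264.23 +$1,163.02 interest = $34,427.25; pay $3,855.94 → $30,571.31
Payment period 2: $30,571.31 +$1,163.02 interest = $31,734.33; pay $4,786.32 → $26,948.01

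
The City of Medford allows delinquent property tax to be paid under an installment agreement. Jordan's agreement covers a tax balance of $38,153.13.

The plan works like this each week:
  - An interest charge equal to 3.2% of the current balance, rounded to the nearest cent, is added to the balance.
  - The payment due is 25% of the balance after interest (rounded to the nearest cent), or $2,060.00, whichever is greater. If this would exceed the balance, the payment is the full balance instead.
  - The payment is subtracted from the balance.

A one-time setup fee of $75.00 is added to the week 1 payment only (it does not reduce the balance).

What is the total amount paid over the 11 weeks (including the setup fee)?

$43,179.84

Week 1: opening $38,153.13; interest $1,220.90 → $39,374.03; payment $9,843.51 (+ $75.00 fee); balance $29,530.52
Week 2: opening $29,530.52; interest $944.98 → $30,475.50; payment $7,618.88; balance $22,856.62
Week 3: opening $22,856.62; interest $731.41 → $23,588.03; payment $5,897.01; balance $17,691.02
Week 4: opening $17,691.02; interest $566.11 → $18,257.13; payment $4,564.28; balance $13,692.85
Week 5: opening $13,692.85; interest $438.17 → $14,131.02; payment $3,532.76; balance $10,598.26
Week 6: opening $10,598.26; interest $339.14 → $10,937.40; payment $2,734.35; balance $8,203.05
Week 7: opening $8,203.05; interest $262.50 → $8,465.55; payment $2,116.39; balance $6,349.16
Week 8: opening $6,349.16; interest $203.17 → $6,552.33; payment $2,060.00; balance $4,492.33
Week 9: opening $4,492.33; interest $143.75 → $4,636.08; payment $2,060.00; balance $2,576.08
Week 10: opening $2,576.08; interest $82.43 → $2,658.51; payment $2,060.00; balance $598.51
Week 11: opening $598.51; interest $19.15 → $617.66; payment $617.66; balance $0.00
Total paid: $43,179.84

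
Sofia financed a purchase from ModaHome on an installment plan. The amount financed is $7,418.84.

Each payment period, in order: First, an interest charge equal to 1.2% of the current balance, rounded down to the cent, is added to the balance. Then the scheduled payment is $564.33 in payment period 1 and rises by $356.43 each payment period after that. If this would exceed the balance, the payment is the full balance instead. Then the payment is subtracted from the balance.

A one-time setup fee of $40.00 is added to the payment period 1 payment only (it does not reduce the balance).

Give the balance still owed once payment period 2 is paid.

$6,106.09

Payment period 1: opening $7,418.84; interest $89.02 → $7,507.86; payment $564.33 (+ $40.00 fee); balance $6,943.53
Payment period 2: opening $6,943.53; interest $83.32 → $7,026.85; payment $920.76; balance $6,106.09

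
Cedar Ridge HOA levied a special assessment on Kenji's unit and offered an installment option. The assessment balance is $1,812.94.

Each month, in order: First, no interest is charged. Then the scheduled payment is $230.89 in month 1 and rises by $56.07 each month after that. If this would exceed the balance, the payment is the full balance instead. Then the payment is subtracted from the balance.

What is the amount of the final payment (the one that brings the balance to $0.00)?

$97.79

# | Opening | Payment | End bal
1 | $1,812.94 | $230.89 | $1,582.05
2 | $1,582.05 | $286.96 | $1,295.09
3 | $1,295.09 | $343.03 | $952.06
4 | $952.06 | $399.10 | $552.96
5 | $552.96 | $455.17 | $97.79
6 | $97.79 | $97.79 | $0.00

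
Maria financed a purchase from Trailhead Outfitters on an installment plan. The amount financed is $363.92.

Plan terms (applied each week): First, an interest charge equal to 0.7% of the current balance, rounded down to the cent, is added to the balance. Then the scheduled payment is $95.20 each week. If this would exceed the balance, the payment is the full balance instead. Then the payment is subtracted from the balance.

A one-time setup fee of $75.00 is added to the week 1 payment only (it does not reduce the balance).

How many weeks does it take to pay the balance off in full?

Week 1: $363.92 +$2.54 interest = $366.46; pay $95.20 (+ $75.00 fee) → $271.26
Week 2: $271.26 +$1.89 interest = $273.15; pay $95.20 → $177.95
Week 3: $177.95 +$1.24 interest = $179.19; pay $95.20 → $83.99
Week 4: $83.99 +$0.58 interest = $84.57; pay $84.57 → $0.00
Balance reaches $0.00 in week 4.

4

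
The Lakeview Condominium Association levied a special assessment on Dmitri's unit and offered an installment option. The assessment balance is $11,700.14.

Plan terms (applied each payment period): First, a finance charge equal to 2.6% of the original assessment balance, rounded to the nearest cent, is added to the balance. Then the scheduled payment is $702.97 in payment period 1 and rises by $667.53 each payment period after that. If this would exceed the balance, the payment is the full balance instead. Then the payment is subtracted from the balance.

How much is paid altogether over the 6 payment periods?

$13,525.34

Payment period 1: opening $11,700.14; interest $304.20 → $12,004.34; payment $702.97; balance $11,301.37
Payment period 2: opening $11,301.37; interest $304.20 → $11,605.57; payment $1,370.50; balance $10,235.07
Payment period 3: opening $10,235.07; interest $304.20 → $10,539.27; payment $2,038.03; balance $8,501.24
Payment period 4: opening $8,501.24; interest $304.20 → $8,805.44; payment $2,705.56; balance $6,099.88
Payment period 5: opening $6,099.88; interest $304.20 → $6,404.08; payment $3,373.09; balance $3,030.99
Payment period 6: opening $3,030.99; interest $304.20 → $3,335.19; payment $3,335.19; balance $0.00
Total paid: $13,525.34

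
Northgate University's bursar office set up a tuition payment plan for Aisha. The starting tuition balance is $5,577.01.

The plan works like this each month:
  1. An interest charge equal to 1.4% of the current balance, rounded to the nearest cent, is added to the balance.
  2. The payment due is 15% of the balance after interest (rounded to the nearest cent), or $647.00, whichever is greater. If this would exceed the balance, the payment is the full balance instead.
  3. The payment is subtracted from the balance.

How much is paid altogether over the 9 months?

$5,951.14

Month 1: opening $5,577.01; interest $78.08 → $5,655.09; payment $848.26; balance $4,806.83
Month 2: opening $4,806.83; interest $67.30 → $4,874.13; payment $731.12; balance $4,143.01
Month 3: opening $4,143.01; interest $58.00 → $4,201.01; payment $647.00; balance $3,554.01
Month 4: opening $3,554.01; interest $49.76 → $3,603.77; payment $647.00; balance $2,956.77
Month 5: opening $2,956.77; interest $41.39 → $2,998.16; payment $647.00; balance $2,351.16
Month 6: opening $2,351.16; interest $32.92 → $2,384.08; payment $647.00; balance $1,737.08
Month 7: opening $1,737.08; interest $24.32 → $1,761.40; payment $647.00; balance $1,114.40
Month 8: opening $1,114.40; interest $15.60 → $1,130.00; payment $647.00; balance $483.00
Month 9: opening $483.00; interest $6.76 → $489.76; payment $489.76; balance $0.00
Total paid: $5,951.14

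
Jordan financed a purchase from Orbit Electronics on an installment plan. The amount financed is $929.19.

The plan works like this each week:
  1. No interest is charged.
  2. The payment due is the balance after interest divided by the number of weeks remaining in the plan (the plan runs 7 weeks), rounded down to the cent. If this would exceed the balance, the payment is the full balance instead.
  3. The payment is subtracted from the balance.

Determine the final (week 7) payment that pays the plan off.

$132.75

# | Opening | Payment | End bal
1 | $929.19 | $132.74 | $796.45
2 | $796.45 | $132.74 | $663.71
3 | $663.71 | $132.74 | $530.97
4 | $530.97 | $132.74 | $398.23
5 | $398.23 | $132.74 | $265.49
6 | $265.49 | $132.74 | $132.75
7 | $132.75 | $132.75 | $0.00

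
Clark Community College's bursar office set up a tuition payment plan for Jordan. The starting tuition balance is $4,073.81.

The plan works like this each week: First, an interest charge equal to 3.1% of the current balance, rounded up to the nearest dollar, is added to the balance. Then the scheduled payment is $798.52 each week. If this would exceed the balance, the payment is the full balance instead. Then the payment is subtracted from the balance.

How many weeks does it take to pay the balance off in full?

Week 1: $4,073.81 +$127.00 interest = $4,200.81; pay $798.52 → $3,402.29
Week 2: $3,402.29 +$106.00 interest = $3,508.29; pay $798.52 → $2,709.77
Week 3: $2,709.77 +$85.00 interest = $2,794.77; pay $798.52 → $1,996.25
Week 4: $1,996.25 +$62.00 interest = $2,058.25; pay $798.52 → $1,259.73
Week 5: $1,259.73 +$40.00 interest = $1,299.73; pay $798.52 → $501.21
Week 6: $501.21 +$16.00 interest = $517.21; pay $517.21 → $0.00
Balance reaches $0.00 in week 6.

6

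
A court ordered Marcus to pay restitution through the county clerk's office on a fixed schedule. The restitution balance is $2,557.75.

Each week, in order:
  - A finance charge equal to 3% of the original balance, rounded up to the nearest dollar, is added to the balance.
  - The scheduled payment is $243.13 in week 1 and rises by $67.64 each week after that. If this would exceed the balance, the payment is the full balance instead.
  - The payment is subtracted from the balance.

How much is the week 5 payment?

$513.69

Week 1: $2,557.75 +$77.00 interest = $2,634.75; pay $243.13 → $2,391.62
Week 2: $2,391.62 +$77.00 interest = $2,468.62; pay $310.77 → $2,157.85
Week 3: $2,157.85 +$77.00 interest = $2,234.85; pay $378.41 → $1,856.44
Week 4: $1,856.44 +$77.00 interest = $1,933.44; pay $446.05 → $1,487.39
Week 5: $1,487.39 +$77.00 interest = $1,564.39; pay $513.69 → $1,050.70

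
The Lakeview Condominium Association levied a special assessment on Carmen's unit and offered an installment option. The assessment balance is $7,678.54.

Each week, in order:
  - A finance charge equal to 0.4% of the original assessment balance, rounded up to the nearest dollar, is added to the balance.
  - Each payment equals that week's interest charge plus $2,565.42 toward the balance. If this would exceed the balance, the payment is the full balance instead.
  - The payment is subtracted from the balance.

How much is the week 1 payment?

$2,596.42

Week 1: opening $7,678.54; interest $31.00 → $7,709.54; payment $2,596.42; balance $5,113.12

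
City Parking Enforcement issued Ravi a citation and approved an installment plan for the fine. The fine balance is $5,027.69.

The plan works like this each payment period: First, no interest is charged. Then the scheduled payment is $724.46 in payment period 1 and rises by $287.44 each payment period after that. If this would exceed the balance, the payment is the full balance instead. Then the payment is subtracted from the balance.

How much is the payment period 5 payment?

Payment period 1: $5,027.69 − $724.46 → $4,303.23
Payment period 2: $4,303.23 − $1,011.90 → $3,291.33
Payment period 3: $3,291.33 − $1,299.34 → $1,991.99
Payment period 4: $1,991.99 − $1,586.78 → $405.21
Payment period 5: $405.21 − $405.21 → $0.00

$405.21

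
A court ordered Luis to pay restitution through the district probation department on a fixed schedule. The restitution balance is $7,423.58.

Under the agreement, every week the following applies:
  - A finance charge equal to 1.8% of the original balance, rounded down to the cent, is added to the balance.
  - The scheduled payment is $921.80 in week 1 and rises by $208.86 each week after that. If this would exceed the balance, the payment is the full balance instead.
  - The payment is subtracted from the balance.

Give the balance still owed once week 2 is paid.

# | Opening | Interest | Payment | End bal
1 | $7,423.58 | $133.62 | $921.80 | $6,635.40
2 | $6,635.40 | $133.62 | $1,130.66 | $5,638.36

$5,638.36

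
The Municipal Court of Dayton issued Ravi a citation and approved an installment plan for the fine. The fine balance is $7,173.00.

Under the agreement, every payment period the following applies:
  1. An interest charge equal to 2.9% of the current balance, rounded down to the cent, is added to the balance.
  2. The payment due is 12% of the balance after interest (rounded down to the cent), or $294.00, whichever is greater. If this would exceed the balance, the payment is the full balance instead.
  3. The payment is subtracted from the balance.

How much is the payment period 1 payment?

# | Opening | Interest | Payment | End bal
1 | $7,173.00 | $208.01 | $885.72 | $6,495.29

$885.72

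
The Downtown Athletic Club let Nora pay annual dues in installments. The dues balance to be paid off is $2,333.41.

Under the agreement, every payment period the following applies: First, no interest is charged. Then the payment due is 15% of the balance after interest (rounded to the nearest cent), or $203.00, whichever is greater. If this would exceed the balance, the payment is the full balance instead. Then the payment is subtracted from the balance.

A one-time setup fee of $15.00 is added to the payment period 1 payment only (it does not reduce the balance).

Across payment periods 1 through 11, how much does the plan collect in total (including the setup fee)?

Payment period 1: $2,333.41 − $350.01 (+ $15.00 fee) → $1,983.40
Payment period 2: $1,983.40 − $297.51 → $1,685.89
Payment period 3: $1,685.89 − $252.88 → $1,433.01
Payment period 4: $1,433.01 − $214.95 → $1,218.06
Payment period 5: $1,218.06 − $203.00 → $1,015.06
Payment period 6: $1,015.06 − $203.00 → $812.06
Payment period 7: $812.06 − $203.00 → $609.06
Payment period 8: $609.06 − $203.00 → $406.06
Payment period 9: $406.06 − $203.00 → $203.06
Payment period 10: $203.06 − $203.00 → $0.06
Payment period 11: $0.06 − $0.06 → $0.00
Total paid: $2,348.41

$2,348.41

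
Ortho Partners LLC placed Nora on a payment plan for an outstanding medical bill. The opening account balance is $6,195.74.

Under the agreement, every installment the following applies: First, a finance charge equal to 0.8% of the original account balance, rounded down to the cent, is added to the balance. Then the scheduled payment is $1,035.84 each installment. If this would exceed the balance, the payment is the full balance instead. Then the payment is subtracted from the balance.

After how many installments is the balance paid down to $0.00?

Installment 1: $6,195.74 +$49.56 interest = $6,245.30; pay $1,035.84 → $5,209.46
Installment 2: $5,209.46 +$49.56 interest = $5,259.02; pay $1,035.84 → $4,223.18
Installment 3: $4,223.18 +$49.56 interest = $4,272.74; pay $1,035.84 → $3,236.90
Installment 4: $3,236.90 +$49.56 interest = $3,286.46; pay $1,035.84 → $2,250.62
Installment 5: $2,250.62 +$49.56 interest = $2,300.18; pay $1,035.84 → $1,264.34
Installment 6: $1,264.34 +$49.56 interest = $1,313.90; pay $1,035.84 → $278.06
Installment 7: $278.06 +$49.56 interest = $327.62; pay $327.62 → $0.00
Balance reaches $0.00 in installment 7.

7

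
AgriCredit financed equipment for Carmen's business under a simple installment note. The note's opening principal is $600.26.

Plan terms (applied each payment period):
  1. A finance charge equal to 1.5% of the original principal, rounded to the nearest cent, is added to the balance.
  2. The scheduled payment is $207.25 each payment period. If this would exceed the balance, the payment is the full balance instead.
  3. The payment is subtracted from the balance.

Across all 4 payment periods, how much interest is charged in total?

$36.00

Payment period 1: $600.26 +$9.00 interest = $609.26; pay $207.25 → $402.01
Payment period 2: $402.01 +$9.00 interest = $411.01; pay $207.25 → $203.76
Payment period 3: $203.76 +$9.00 interest = $212.76; pay $207.25 → $5.51
Payment period 4: $5.51 +$9.00 interest = $14.51; pay $14.51 → $0.00
Total interest: $9.00 + $9.00 + $9.00 + $9.00 = $36.00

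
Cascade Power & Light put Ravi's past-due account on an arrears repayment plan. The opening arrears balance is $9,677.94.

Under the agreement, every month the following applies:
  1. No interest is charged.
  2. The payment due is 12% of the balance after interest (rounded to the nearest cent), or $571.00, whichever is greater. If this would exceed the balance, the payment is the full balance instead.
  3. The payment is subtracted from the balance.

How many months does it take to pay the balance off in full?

Month 1: opening $9,677.94; payment $1,161.35; balance $8,516.59
Month 2: opening $8,516.59; payment $1,021.99; balance $7,494.60
Month 3: opening $7,494.60; payment $899.35; balance $6,595.25
Month 4: opening $6,595.25; payment $791.43; balance $5,803.82
Month 5: opening $5,803.82; payment $696.46; balance $5,107.36
Month 6: opening $5,107.36; payment $612.88; balance $4,494.48
Month 7: opening $4,494.48; payment $571.00; balance $3,923.48
Month 8: opening $3,923.48; payment $571.00; balance $3,352.48
Month 9: opening $3,352.48; payment $571.00; balance $2,781.48
Month 10: opening $2,781.48; payment $571.00; balance $2,210.48
Month 11: opening $2,210.48; payment $571.00; balance $1,639.48
Month 12: opening $1,639.48; payment $571.00; balance $1,068.48
Month 13: opening $1,068.48; payment $571.00; balance $497.48
Month 14: opening $497.48; payment $497.48; balance $0.00
Balance reaches $0.00 in month 14.

14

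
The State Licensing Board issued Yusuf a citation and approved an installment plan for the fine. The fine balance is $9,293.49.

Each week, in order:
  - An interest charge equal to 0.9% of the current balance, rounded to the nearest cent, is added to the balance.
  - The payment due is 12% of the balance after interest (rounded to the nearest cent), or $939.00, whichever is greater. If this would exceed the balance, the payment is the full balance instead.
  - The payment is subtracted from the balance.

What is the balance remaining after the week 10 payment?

# | Opening | Interest | Payment | End bal
1 | $9,293.49 | $83.64 | $1,125.26 | $8,251.87
2 | $8,251.87 | $74.27 | $999.14 | $7,327.00
3 | $7,327.00 | $65.94 | $939.00 | $6,453.94
4 | $6,453.94 | $58.09 | $939.00 | $5,573.03
5 | $5,573.03 | $50.16 | $939.00 | $4,684.19
6 | $4,684.19 | $42.16 | $939.00 | $3,787.35
7 | $3,787.35 | $34.09 | $939.00 | $2,882.44
8 | $2,882.44 | $25.94 | $939.00 | $1,969.38
9 | $1,969.38 | $17.72 | $939.00 | $1,048.10
10 | $1,048.10 | $9.43 | $939.00 | $118.53

$118.53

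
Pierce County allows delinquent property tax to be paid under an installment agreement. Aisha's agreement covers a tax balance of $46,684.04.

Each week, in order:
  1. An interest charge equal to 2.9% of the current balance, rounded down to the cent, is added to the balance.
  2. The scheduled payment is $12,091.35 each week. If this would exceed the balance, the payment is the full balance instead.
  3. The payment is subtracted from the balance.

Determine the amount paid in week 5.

Week 1: $46,684.04 +$1,353.83 interest = $48,037.87; pay $12,091.35 → $35,946.52
Week 2: $35,946.52 +$1,042.44 interest = $36,988.96; pay $12,091.35 → $24,897.61
Week 3: $24,897.61 +$722.03 interest = $25,619.64; pay $12,091.35 → $13,528.29
Week 4: $13,528.29 +$392.32 interest = $13,920.61; pay $12,091.35 → $1,829.26
Week 5: $1,829.26 +$53.04 interest = $1,882.30; pay $1,882.30 → $0.00

$1,882.30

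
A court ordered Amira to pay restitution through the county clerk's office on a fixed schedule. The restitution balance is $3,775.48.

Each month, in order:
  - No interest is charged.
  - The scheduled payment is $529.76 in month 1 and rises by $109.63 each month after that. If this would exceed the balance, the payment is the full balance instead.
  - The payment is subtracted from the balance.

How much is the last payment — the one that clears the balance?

Month 1: opening $3,775.48; payment $529.76; balance $3,245.72
Month 2: opening $3,245.72; payment $639.39; balance $2,606.33
Month 3: opening $2,606.33; payment $749.02; balance $1,857.31
Month 4: opening $1,857.31; payment $858.65; balance $998.66
Month 5: opening $998.66; payment $968.28; balance $30.38
Month 6: opening $30.38; payment $30.38; balance $0.00

$30.38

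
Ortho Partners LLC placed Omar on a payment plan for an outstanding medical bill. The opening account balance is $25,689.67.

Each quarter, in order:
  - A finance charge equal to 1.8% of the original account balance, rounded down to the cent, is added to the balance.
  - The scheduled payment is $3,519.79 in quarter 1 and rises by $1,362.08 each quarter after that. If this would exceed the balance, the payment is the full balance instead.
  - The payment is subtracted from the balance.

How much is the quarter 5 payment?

$5,750.08

Quarter 1: opening $25,689.67; interest $462.41 → $26,152.08; payment $3,519.79; balance $22,632.29
Quarter 2: opening $22,632.29; interest $462.41 → $23,094.70; payment $4,881.87; balance $18,212.83
Quarter 3: opening $18,212.83; interest $462.41 → $18,675.24; payment $6,243.95; balance $12,431.29
Quarter 4: opening $12,431.29; interest $462.41 → $12,893.70; payment $7,606.03; balance $5,287.67
Quarter 5: opening $5,287.67; interest $462.41 → $5,750.08; payment $5,750.08; balance $0.00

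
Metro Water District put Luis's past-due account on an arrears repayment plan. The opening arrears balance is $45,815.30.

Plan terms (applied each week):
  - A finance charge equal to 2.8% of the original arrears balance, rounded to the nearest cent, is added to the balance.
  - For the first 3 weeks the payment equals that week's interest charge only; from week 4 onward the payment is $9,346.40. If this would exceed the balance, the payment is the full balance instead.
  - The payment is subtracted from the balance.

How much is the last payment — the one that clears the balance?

# | Opening | Interest | Payment | End bal
1 | $45,815.30 | $1,282.83 | $1,282.83 | $45,815.30
2 | $45,815.30 | $1,282.83 | $1,282.83 | $45,815.30
3 | $45,815.30 | $1,282.83 | $1,282.83 | $45,815.30
4 | $45,815.30 | $1,282.83 | $9,346.40 | $37,751.73
5 | $37,751.73 | $1,282.83 | $9,346.40 | $29,688.16
6 | $29,688.16 | $1,282.83 | $9,346.40 | $21,624.59
7 | $21,624.59 | $1,282.83 | $9,346.40 | $13,561.02
8 | $13,561.02 | $1,282.83 | $9,346.40 | $5,497.45
9 | $5,497.45 | $1,282.83 | $6,780.28 | $0.00

$6,780.28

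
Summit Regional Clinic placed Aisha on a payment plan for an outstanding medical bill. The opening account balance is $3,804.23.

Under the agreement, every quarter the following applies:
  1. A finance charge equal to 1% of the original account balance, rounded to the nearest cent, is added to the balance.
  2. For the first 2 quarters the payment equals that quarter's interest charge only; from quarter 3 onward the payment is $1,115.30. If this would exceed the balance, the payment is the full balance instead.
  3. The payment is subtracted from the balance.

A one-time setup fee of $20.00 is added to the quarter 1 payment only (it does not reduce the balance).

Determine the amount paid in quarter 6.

$610.49

Quarter 1: opening $3,804.23; interest $38.04 → $3,842.27; payment $38.04 (+ $20.00 fee); balance $3,804.23
Quarter 2: opening $3,804.23; interest $38.04 → $3,842.27; payment $38.04; balance $3,804.23
Quarter 3: opening $3,804.23; interest $38.04 → $3,842.27; payment $1,115.30; balance $2,726.97
Quarter 4: opening $2,726.97; interest $38.04 → $2,765.01; payment $1,115.30; balance $1,649.71
Quarter 5: opening $1,649.71; interest $38.04 → $1,687.75; payment $1,115.30; balance $572.45
Quarter 6: opening $572.45; interest $38.04 → $610.49; payment $610.49; balance $0.00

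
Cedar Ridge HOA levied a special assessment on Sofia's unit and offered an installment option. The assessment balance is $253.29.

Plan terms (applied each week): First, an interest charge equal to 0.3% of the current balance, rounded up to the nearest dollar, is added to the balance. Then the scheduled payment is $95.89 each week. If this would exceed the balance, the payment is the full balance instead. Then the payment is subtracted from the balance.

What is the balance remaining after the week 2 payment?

$63.51

# | Opening | Interest | Payment | End bal
1 | $253.29 | $1.00 | $95.89 | $158.40
2 | $158.40 | $1.00 | $95.89 | $63.51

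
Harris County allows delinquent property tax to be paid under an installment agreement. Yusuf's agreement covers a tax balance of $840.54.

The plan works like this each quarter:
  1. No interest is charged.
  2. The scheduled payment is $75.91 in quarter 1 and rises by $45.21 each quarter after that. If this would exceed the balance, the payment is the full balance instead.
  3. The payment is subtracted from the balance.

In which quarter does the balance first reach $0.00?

Quarter 1: $840.54 − $75.91 → $764.63
Quarter 2: $764.63 − $121.12 → $643.51
Quarter 3: $643.51 − $166.33 → $477.18
Quarter 4: $477.18 − $211.54 → $265.64
Quarter 5: $265.64 − $256.75 → $8.89
Quarter 6: $8.89 − $8.89 → $0.00
Balance reaches $0.00 in quarter 6.

6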